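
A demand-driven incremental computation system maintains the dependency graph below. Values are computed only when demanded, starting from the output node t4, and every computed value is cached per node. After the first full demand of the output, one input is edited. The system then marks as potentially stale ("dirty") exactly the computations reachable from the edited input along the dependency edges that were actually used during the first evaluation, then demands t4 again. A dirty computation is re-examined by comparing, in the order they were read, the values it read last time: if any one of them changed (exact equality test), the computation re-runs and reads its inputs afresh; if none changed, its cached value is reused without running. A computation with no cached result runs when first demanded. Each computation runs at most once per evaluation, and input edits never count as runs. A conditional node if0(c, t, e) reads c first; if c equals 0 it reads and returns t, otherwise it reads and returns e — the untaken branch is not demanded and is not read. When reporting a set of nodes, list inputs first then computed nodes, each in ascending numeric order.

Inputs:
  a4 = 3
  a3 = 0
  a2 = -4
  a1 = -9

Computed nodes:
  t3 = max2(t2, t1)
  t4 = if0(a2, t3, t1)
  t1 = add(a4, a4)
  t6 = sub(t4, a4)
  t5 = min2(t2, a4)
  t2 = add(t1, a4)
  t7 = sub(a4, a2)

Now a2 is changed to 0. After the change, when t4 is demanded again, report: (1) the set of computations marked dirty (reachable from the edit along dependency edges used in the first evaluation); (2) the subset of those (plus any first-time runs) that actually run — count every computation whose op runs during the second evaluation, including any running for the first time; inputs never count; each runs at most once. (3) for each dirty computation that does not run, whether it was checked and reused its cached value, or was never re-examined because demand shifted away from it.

First evaluation (everything demanded from the output):
  t1 = add(3, 3) = 6
  t4 = if0(a2=-4 -> else branch t1) = 6

Propagation after the edit:
  t2: demanded for the first time — runs, produces 9.
  t3: demanded for the first time — runs, produces 9.
  t4: runs — a2 -4->0; result 9.

Key observation: a condition flipped, so demand reaches new nodes — t2, t3 run for the first time.

Marked dirty: t4.
Computations that run: t2, t3, t4 — 3 in total.
Every dirty computation ran.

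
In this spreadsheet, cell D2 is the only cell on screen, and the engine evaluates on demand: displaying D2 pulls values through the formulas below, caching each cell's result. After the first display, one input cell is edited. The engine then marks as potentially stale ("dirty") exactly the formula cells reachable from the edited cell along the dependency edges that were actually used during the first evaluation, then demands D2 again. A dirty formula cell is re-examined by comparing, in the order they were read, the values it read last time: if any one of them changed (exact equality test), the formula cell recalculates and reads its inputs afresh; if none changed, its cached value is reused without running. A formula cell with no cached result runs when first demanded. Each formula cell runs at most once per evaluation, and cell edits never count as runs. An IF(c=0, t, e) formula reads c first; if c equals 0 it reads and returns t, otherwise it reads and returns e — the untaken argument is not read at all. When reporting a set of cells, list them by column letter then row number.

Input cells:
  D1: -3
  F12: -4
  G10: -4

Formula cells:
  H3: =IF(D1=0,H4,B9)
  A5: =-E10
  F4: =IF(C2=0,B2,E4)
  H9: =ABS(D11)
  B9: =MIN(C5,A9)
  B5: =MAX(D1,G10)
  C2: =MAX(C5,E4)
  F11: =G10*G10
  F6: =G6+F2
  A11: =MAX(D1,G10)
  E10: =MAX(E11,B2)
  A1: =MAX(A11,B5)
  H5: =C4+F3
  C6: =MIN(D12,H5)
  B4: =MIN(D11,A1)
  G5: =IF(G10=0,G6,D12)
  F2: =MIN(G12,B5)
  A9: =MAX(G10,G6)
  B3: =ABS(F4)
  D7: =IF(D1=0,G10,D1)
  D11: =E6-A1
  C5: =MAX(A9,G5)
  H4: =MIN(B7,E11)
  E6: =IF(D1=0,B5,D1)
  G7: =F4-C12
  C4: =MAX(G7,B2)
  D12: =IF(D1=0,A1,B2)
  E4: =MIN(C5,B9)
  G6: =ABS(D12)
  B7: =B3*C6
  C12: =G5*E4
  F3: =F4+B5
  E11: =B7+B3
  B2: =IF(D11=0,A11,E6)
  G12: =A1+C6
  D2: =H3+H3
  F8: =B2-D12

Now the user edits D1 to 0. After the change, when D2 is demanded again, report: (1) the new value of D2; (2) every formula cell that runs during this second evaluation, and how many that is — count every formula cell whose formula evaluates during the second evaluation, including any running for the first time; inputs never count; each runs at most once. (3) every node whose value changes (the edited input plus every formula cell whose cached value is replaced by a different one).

D2 now evaluates to 0.
Run set: A1, A9, A11, B2, B3, B5, B7, B9, C2, C4, C5, C6, C12, D2, D11, D12, E4, E6, E11, F3, F4, G5, G6, G7, H3, H4, H5 (27 run).
Changed values: A1, A9, A11, B2, B5, B9, C5, D1, D2, D12, E6, G5, G6, H3.
The important point: the flipped condition pulls in fresh nodes; B3, B7, C2, C4, C6, C12, E4, E11, F3, F4, G7, H4, H5 run for the first time.

Initial pass — values computed on the first demand:
  A11 = MAX(-3, -4) = -3
  B5 = MAX(-3, -4) = -3
  A1 = MAX(-3, -3) = -3
  E6 = IF(D1=0: D1=-3 -> else branch D1) = -3
  D11 = -3 - -3 = 0
  B2 = IF(D11=0: D11=0 -> then branch A11) = -3
  D12 = IF(D1=0: D1=-3 -> else branch B2) = -3
  G6 = ABS(-3) = 3
  A9 = MAX(-4, 3) = 3
  G5 = IF(G10=0: G10=-4 -> else branch D12) = -3
  C5 = MAX(3, -3) = 3
  B9 = MIN(3, 3) = 3
  H3 = IF(D1=0: D1=-3 -> else branch B9) = 3
  D2 = 3 + 3 = 6

Second demand — change propagation:
  A11: re-runs because D1 -3->0; new result 0.
  B5: re-runs because D1 -3->0; new result 0.
  A1: re-runs because A11 -3->0; B5 -3->0; new result 0.
  E6: re-runs because D1 -3->0; D1 -3->0; new result 0.
  D11: re-runs because E6 -3->0; A1 -3->0; new result 0 (unchanged).
  B2: re-runs because A11 -3->0; new result 0.
  D12: re-runs because D1 -3->0; B2 -3->0; new result 0.
  G6: re-runs because D12 -3->0; new result 0.
  A9: re-runs because G6 3->0; new result 0.
  G5: re-runs because D12 -3->0; new result 0.
  C5: re-runs because A9 3->0; G5 -3->0; new result 0.
  B9: re-runs because C5 3->0; A9 3->0; new result 0.
  E4: newly demanded (no cache) — executes and yields 0.
  C2: newly demanded (no cache) — executes and yields 0.
  C12: newly demanded (no cache) — executes and yields 0.
  F4: newly demanded (no cache) — executes and yields 0.
  B3: newly demanded (no cache) — executes and yields 0.
  F3: newly demanded (no cache) — executes and yields 0.
  G7: newly demanded (no cache) — executes and yields 0.
  C4: newly demanded (no cache) — executes and yields 0.
  H5: newly demanded (no cache) — executes and yields 0.
  C6: newly demanded (no cache) — executes and yields 0.
  B7: newly demanded (no cache) — executes and yields 0.
  E11: newly demanded (no cache) — executes and yields 0.
  H4: newly demanded (no cache) — executes and yields 0.
  H3: re-runs because D1 -3->0; B9 3->0; new result 0.
  D2: re-runs because H3 3->0; H3 3->0; new result 0.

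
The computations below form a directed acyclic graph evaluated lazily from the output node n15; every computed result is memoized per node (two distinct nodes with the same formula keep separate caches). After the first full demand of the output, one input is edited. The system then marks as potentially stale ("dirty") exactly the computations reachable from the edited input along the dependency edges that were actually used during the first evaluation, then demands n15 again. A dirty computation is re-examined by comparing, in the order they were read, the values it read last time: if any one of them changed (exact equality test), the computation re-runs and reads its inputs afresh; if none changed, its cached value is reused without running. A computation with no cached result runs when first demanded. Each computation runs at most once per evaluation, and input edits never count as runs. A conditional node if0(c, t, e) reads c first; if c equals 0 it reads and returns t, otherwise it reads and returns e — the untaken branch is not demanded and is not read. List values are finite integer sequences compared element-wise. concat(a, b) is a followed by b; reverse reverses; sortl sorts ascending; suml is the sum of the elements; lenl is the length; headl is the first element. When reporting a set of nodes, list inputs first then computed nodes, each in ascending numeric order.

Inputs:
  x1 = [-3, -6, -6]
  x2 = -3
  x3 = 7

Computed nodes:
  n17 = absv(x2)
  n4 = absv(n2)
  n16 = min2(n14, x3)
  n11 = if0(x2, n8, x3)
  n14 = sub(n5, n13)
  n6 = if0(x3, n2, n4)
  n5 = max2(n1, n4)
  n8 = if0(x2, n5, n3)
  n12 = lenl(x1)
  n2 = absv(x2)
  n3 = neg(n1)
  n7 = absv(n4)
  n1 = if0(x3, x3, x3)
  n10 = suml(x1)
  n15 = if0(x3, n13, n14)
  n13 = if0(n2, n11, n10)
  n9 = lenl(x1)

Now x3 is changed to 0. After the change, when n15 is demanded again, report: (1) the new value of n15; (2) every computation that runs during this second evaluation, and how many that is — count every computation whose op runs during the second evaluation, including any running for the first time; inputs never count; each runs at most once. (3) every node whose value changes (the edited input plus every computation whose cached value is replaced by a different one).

First demand of the output computes:
  n1 = if0(x3=7 -> else branch x3) = 7
  n2 = absv(-3) = 3
  n4 = absv(3) = 3
  n5 = max2(7, 3) = 7
  n10 = suml([-3, -6, -6]) = -15
  n13 = if0(n2=3 -> else branch n10) = -15
  n14 = sub(7, -15) = 22
  n15 = if0(x3=7 -> else branch n14) = 22

After the edit, cleaning proceeds:
  n1: stays stale; no demand reaches it after the flip.
  n5: stays stale; no demand reaches it after the flip.
  n14: stays stale; no demand reaches it after the flip.
  n15: a read changed (x3 7->0) — executes, giving -15.

Note the branch switch — demand abandons n1, n5, n14, which are never re-examined.

Demanding n15 again yields -15.
1 computations run: n15.
The nodes whose values change: x3, n15.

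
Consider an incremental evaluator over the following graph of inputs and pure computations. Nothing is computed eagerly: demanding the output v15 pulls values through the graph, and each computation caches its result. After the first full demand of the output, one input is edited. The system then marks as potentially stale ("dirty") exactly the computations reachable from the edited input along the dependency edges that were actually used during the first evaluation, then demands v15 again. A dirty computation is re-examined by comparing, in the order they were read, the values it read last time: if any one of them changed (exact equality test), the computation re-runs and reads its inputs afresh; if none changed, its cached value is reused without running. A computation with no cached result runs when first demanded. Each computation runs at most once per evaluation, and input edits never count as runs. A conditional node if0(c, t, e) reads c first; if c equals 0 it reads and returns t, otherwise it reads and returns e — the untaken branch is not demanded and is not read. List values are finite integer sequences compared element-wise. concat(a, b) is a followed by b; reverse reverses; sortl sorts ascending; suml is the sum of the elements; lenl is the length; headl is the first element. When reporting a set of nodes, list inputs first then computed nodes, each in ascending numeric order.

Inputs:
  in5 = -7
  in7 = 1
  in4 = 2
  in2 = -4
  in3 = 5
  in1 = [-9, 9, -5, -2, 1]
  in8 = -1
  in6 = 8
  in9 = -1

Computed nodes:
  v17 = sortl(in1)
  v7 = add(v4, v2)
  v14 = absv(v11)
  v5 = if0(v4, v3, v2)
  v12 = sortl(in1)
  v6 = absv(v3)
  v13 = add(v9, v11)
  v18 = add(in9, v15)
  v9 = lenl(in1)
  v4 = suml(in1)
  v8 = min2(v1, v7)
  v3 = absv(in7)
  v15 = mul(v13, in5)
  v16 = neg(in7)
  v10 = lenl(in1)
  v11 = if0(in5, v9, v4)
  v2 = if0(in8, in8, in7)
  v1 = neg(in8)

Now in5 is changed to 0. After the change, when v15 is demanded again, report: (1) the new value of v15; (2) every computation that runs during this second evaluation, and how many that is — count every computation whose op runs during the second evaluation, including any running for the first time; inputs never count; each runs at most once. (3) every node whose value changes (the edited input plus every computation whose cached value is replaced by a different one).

Initial pass — values computed on the first demand:
  v4 = suml([-9, 9, -5, -2, 1]) = -6
  v9 = lenl([-9, 9, -5, -2, 1]) = 5
  v11 = if0(in5=-7 -> else branch v4) = -6
  v13 = add(5, -6) = -1
  v15 = mul(-1, -7) = 7

Second demand — change propagation:
  v11: re-runs because in5 -7->0; new result 5.
  v13: re-runs because v11 -6->5; new result 10.
  v15: re-runs because v13 -1->10; in5 -7->0; new result 0.

v15 now evaluates to 0.
Run set: v11, v13, v15 (3 run).
Changed values: in5, v11, v13, v15.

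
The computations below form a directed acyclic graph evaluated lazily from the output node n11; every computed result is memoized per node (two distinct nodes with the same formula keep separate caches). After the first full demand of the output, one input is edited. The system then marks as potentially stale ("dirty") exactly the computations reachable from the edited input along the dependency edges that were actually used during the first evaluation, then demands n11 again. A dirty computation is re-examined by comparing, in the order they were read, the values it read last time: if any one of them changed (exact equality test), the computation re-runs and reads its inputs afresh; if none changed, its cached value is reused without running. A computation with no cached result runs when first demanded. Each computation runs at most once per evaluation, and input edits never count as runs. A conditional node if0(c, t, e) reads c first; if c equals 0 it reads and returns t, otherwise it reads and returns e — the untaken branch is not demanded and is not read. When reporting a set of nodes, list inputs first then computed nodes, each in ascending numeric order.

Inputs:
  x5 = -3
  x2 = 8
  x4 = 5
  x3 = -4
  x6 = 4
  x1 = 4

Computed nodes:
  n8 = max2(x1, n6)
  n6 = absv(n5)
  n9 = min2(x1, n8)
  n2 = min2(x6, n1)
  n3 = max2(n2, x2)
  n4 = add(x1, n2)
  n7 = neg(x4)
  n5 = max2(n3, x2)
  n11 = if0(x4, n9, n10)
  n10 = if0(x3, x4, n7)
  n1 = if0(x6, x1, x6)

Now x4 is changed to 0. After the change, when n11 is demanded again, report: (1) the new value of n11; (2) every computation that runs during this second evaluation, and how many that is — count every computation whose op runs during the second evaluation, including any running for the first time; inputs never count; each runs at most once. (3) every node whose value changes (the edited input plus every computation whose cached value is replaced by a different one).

Demanding n11 again yields 4.
8 computations run: n1, n2, n3, n5, n6, n8, n9, n11.
The nodes whose values change: x4, n11.
Note the branch switch — demand abandons n7, n10, which are never re-examined.

First demand of the output computes:
  n7 = neg(5) = -5
  n10 = if0(x3=-4 -> else branch n7) = -5
  n11 = if0(x4=5 -> else branch n10) = -5

After the edit, cleaning proceeds:
  n1: had never run; runs now, result 4.
  n2: had never run; runs now, result 4.
  n3: had never run; runs now, result 8.
  n5: had never run; runs now, result 8.
  n6: had never run; runs now, result 8.
  n7: stays stale; no demand reaches it after the flip.
  n8: had never run; runs now, result 8.
  n9: had never run; runs now, result 4.
  n10: stays stale; no demand reaches it after the flip.
  n11: a read changed (x4 5->0) — executes, giving 4.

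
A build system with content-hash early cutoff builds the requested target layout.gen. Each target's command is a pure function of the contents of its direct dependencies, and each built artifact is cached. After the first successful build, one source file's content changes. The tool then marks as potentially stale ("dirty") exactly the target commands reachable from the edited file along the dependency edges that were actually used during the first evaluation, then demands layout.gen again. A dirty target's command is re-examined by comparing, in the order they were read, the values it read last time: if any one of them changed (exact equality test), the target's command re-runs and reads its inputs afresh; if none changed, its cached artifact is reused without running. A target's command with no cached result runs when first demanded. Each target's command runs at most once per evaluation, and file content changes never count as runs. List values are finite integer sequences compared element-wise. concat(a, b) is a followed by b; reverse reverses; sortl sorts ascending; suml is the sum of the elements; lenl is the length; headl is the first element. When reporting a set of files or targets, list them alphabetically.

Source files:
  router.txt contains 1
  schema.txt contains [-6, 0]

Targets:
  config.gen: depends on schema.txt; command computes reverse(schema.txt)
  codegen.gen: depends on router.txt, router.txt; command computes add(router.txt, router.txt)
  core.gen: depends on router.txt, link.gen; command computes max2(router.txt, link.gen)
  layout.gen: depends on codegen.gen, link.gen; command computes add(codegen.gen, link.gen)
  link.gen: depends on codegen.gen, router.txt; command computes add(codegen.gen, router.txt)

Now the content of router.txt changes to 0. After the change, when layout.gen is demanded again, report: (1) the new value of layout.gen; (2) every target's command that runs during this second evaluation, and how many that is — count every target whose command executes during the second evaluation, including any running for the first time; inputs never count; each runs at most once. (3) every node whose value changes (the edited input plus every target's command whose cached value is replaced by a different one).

New value of layout.gen: 0.
Target commands that run: codegen.gen, layout.gen, link.gen — 3 in total.
Values that change: codegen.gen, layout.gen, link.gen, router.txt.

First evaluation (everything demanded from the output):
  codegen.gen = add(1, 1) = 2
  link.gen = add(2, 1) = 3
  layout.gen = add(2, 3) = 5

Propagation after the edit:
  codegen.gen: runs — router.txt 1->0; router.txt 1->0; result 0.
  link.gen: runs — codegen.gen 2->0; router.txt 1->0; result 0.
  layout.gen: runs — codegen.gen 2->0; link.gen 3->0; result 0.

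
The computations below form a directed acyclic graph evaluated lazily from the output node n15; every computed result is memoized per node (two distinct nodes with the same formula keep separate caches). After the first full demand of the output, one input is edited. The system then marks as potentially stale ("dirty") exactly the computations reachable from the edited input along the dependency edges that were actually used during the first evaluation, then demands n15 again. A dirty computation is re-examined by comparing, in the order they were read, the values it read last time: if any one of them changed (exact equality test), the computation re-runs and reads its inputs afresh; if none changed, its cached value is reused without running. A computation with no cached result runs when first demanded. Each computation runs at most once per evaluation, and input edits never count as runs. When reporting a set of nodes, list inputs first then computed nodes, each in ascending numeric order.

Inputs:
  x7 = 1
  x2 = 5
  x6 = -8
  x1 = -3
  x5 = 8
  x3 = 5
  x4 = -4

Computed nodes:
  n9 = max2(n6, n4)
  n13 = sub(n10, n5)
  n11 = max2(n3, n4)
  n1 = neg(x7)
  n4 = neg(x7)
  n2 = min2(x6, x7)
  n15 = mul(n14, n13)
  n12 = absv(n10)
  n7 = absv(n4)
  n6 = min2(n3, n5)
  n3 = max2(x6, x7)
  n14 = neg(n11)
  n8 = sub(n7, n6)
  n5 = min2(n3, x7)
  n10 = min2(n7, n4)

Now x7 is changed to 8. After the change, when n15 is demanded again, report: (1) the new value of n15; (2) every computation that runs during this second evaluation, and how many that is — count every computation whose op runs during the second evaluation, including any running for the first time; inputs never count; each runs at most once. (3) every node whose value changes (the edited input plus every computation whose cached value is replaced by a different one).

Demanding n15 again yields 128.
9 computations run: n3, n4, n5, n7, n10, n11, n13, n14, n15.
The nodes whose values change: x7, n3, n4, n5, n7, n10, n11, n13, n14, n15.

First demand of the output computes:
  n3 = max2(-8, 1) = 1
  n4 = neg(1) = -1
  n5 = min2(1, 1) = 1
  n7 = absv(-1) = 1
  n10 = min2(1, -1) = -1
  n11 = max2(1, -1) = 1
  n13 = sub(-1, 1) = -2
  n14 = neg(1) = -1
  n15 = mul(-1, -2) = 2

After the edit, cleaning proceeds:
  n3: a read changed (x7 1->8) — executes, giving 8.
  n4: a read changed (x7 1->8) — executes, giving -8.
  n5: a read changed (n3 1->8; x7 1->8) — executes, giving 8.
  n7: a read changed (n4 -1->-8) — executes, giving 8.
  n10: a read changed (n7 1->8; n4 -1->-8) — executes, giving -8.
  n11: a read changed (n3 1->8; n4 -1->-8) — executes, giving 8.
  n13: a read changed (n10 -1->-8; n5 1->8) — executes, giving -16.
  n14: a read changed (n11 1->8) — executes, giving -8.
  n15: a read changed (n14 -1->-8; n13 -2->-16) — executes, giving 128.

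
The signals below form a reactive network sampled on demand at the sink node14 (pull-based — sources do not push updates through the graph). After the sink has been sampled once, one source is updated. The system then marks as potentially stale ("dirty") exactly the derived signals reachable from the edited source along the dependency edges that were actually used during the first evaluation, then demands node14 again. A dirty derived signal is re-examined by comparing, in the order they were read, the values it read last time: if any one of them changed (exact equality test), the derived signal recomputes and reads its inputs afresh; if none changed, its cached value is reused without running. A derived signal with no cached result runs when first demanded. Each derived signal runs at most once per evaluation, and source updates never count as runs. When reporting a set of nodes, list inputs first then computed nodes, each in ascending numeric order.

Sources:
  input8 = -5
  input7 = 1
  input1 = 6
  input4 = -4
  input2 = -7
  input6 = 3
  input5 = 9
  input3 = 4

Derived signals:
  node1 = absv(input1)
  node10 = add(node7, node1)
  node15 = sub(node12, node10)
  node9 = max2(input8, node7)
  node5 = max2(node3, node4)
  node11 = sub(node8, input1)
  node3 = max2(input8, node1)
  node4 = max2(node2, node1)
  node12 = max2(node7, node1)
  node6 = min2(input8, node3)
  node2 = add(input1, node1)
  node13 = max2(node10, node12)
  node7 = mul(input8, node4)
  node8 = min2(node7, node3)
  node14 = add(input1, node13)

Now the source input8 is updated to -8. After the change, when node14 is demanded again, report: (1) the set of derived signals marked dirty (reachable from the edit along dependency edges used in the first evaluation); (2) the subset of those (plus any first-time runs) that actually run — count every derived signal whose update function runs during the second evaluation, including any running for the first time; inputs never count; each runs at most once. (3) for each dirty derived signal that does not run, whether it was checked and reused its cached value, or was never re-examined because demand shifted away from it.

Initial pass — values computed on the first demand:
  node1 = absv(6) = 6
  node2 = add(6, 6) = 12
  node4 = max2(12, 6) = 12
  node7 = mul(-5, 12) = -60
  node10 = add(-60, 6) = -54
  node12 = max2(-60, 6) = 6
  node13 = max2(-54, 6) = 6
  node14 = add(6, 6) = 12

Second demand — change propagation:
  node7: re-runs because input8 -5->-8; new result -96.
  node10: re-runs because node7 -60->-96; new result -90.
  node12: re-runs because node7 -60->-96; new result 6 (unchanged).
  node13: re-runs because node10 -54->-90; new result 6 (unchanged).
  node14: re-examined; everything it read last time is the same (input1 unchanged, node13 unchanged) — cache 12 kept, no run.

The important point: at node14 every value read last time is unchanged, so the dirty flag clears without a run.

Dirty set: node7, node10, node12, node13, node14.
Run set: node7, node10, node12, node13 (4 run).
Re-examined without running (cache reused): node14.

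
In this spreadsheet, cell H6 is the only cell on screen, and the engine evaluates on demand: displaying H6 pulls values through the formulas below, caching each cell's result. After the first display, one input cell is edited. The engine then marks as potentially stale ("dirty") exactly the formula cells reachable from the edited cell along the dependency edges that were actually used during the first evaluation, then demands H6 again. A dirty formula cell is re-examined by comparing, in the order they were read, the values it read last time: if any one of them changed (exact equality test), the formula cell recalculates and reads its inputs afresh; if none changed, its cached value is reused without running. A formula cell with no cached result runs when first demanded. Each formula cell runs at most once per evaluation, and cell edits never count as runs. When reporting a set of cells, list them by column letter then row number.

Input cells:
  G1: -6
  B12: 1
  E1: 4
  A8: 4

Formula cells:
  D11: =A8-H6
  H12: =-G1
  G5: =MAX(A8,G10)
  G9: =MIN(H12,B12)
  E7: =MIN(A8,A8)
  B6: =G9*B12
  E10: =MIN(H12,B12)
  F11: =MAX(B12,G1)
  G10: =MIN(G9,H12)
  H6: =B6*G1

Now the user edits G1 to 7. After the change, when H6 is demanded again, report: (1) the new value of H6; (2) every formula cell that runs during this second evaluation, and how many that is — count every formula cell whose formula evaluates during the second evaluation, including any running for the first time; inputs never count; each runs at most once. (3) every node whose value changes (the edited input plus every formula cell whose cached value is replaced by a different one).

Initial pass — values computed on the first demand:
  H12 = -(-6) = 6
  G9 = MIN(6, 1) = 1
  B6 = 1 * 1 = 1
  H6 = 1 * -6 = -6

Second demand — change propagation:
  H12: re-runs because G1 -6->7; new result -7.
  G9: re-runs because H12 6->-7; new result -7.
  B6: re-runs because G9 1->-7; new result -7.
  H6: re-runs because B6 1->-7; G1 -6->7; new result -49.

H6 now evaluates to -49.
Run set: B6, G9, H6, H12 (4 run).
Changed values: B6, G1, G9, H6, H12.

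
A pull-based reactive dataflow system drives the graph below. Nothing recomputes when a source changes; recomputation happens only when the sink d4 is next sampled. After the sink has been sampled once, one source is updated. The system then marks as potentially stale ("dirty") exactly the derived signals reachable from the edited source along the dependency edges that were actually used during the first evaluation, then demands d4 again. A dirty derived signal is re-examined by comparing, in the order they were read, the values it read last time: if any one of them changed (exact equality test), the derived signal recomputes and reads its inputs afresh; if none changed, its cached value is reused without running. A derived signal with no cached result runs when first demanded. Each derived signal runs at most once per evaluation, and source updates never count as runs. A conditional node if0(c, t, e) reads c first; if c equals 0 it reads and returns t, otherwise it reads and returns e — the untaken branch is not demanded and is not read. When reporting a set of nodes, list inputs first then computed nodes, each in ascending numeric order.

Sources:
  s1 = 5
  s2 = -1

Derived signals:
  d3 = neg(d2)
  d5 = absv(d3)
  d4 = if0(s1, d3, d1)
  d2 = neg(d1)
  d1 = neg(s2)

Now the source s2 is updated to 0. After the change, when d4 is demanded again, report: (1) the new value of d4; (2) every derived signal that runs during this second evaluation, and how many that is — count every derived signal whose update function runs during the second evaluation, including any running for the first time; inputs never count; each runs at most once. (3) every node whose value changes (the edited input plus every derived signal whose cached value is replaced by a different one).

First evaluation (everything demanded from the output):
  d1 = neg(-1) = 1
  d4 = if0(s1=5 -> else branch d1) = 1

Propagation after the edit:
  d1: runs — s2 -1->0; result 0.
  d4: runs — d1 1->0; result 0.

New value of d4: 0.
Derived signals that run: d1, d4 — 2 in total.
Values that change: s2, d1, d4.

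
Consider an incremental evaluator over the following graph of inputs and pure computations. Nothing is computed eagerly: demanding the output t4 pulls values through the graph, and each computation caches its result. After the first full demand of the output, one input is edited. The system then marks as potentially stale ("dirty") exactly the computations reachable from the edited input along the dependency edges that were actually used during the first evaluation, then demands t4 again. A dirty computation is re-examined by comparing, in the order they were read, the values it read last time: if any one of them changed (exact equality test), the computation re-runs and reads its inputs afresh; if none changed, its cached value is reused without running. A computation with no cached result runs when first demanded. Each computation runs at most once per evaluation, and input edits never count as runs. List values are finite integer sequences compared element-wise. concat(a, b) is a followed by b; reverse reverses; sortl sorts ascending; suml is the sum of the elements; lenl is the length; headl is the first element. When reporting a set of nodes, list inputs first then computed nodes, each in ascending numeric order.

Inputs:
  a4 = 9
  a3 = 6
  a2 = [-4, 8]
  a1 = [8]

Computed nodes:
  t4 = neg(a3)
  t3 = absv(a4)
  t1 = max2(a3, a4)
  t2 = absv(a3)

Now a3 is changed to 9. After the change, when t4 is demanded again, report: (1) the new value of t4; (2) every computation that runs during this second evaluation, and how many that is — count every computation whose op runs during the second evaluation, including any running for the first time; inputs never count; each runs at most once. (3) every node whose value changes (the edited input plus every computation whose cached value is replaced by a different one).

Initial pass — values computed on the first demand:
  t4 = neg(6) = -6

Second demand — change propagation:
  t4: re-runs because a3 6->9; new result -9.

t4 now evaluates to -9.
Run set: t4 (1 run).
Changed values: a3, t4.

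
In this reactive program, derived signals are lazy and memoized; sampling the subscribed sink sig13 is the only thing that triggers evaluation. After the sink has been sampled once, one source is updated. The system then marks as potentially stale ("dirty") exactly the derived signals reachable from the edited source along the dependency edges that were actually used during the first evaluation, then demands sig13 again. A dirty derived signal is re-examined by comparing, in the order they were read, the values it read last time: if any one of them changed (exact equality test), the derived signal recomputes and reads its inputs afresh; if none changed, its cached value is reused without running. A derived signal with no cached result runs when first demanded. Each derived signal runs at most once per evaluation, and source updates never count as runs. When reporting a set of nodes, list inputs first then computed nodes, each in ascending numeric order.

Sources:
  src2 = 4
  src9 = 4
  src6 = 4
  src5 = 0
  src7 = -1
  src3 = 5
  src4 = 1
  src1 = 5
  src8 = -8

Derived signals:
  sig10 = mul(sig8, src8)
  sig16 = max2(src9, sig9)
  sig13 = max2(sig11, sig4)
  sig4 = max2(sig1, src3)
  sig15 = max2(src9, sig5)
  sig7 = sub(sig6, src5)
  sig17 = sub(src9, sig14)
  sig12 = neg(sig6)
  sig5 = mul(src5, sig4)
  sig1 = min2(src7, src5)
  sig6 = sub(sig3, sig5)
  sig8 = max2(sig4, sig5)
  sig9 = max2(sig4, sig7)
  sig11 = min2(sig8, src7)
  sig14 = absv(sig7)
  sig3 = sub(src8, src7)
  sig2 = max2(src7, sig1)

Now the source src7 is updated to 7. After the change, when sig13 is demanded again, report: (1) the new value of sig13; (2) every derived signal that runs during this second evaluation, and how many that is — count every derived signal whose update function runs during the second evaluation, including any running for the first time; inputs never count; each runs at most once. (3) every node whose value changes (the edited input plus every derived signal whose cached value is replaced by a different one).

First demand of the output computes:
  sig1 = min2(-1, 0) = -1
  sig4 = max2(-1, 5) = 5
  sig5 = mul(0, 5) = 0
  sig8 = max2(5, 0) = 5
  sig11 = min2(5, -1) = -1
  sig13 = max2(-1, 5) = 5

After the edit, cleaning proceeds:
  sig1: a read changed (src7 -1->7) — executes, giving 0.
  sig4: a read changed (sig1 -1->0) — executes, giving 5 — identical to its old value.
  sig5: dirty, but its reads are unchanged (src5 unchanged, sig4 unchanged); cached 0 stands.
  sig8: dirty, but its reads are unchanged (sig4 unchanged, sig5 unchanged); cached 5 stands.
  sig11: a read changed (src7 -1->7) — executes, giving 5.
  sig13: a read changed (sig11 -1->5) — executes, giving 5 — identical to its old value.

Note where the cutoff bites: sig5 is checked, finds nothing changed, and keeps its cache.

Demanding sig13 again yields 5.
4 derived signals run: sig1, sig4, sig11, sig13.
The nodes whose values change: src7, sig1, sig11.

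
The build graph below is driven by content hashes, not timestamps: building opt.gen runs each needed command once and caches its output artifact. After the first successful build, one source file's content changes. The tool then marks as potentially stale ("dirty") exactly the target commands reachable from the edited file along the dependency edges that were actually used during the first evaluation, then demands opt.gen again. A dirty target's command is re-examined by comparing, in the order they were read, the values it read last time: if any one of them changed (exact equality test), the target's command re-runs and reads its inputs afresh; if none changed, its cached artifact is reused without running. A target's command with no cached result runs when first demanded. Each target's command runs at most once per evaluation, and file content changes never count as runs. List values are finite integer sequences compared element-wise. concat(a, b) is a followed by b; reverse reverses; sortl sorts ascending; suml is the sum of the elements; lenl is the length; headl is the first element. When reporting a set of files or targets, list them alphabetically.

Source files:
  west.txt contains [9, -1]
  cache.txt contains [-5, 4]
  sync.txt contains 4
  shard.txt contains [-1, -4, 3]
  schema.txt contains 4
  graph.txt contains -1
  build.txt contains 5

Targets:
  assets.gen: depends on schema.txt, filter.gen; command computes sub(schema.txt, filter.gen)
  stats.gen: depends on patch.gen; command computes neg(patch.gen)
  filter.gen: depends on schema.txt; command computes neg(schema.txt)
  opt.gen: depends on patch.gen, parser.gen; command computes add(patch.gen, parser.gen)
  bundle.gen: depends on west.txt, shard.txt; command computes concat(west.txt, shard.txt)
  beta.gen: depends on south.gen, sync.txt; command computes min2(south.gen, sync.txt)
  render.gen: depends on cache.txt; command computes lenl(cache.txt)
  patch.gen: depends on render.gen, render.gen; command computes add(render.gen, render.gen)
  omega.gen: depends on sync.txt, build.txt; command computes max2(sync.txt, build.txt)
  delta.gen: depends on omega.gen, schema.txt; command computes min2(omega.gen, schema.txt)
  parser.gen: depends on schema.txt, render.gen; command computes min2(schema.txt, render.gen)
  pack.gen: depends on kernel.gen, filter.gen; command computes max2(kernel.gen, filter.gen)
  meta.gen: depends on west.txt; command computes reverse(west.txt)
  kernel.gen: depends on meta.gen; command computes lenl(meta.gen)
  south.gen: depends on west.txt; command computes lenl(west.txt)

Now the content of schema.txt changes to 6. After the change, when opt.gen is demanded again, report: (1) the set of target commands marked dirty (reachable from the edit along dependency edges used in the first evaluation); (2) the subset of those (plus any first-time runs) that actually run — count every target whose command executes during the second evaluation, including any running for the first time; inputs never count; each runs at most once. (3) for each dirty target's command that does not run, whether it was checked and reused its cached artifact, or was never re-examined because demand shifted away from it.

Dirty set: opt.gen, parser.gen.
Run set: parser.gen (1 run).
Re-examined without running (cache reused): opt.gen.
The important point: parser.gen recomputes to an identical value, and the output ends up unchanged.

Initial pass — values computed on the first demand:
  render.gen = lenl([-5, 4]) = 2
  parser.gen = min2(4, 2) = 2
  patch.gen = add(2, 2) = 4
  opt.gen = add(4, 2) = 6

Second demand — change propagation:
  parser.gen: re-runs because schema.txt 4->6; new result 2 (unchanged).
  opt.gen: re-examined; everything it read last time is the same (patch.gen unchanged, parser.gen unchanged) — cache 6 kept, no run.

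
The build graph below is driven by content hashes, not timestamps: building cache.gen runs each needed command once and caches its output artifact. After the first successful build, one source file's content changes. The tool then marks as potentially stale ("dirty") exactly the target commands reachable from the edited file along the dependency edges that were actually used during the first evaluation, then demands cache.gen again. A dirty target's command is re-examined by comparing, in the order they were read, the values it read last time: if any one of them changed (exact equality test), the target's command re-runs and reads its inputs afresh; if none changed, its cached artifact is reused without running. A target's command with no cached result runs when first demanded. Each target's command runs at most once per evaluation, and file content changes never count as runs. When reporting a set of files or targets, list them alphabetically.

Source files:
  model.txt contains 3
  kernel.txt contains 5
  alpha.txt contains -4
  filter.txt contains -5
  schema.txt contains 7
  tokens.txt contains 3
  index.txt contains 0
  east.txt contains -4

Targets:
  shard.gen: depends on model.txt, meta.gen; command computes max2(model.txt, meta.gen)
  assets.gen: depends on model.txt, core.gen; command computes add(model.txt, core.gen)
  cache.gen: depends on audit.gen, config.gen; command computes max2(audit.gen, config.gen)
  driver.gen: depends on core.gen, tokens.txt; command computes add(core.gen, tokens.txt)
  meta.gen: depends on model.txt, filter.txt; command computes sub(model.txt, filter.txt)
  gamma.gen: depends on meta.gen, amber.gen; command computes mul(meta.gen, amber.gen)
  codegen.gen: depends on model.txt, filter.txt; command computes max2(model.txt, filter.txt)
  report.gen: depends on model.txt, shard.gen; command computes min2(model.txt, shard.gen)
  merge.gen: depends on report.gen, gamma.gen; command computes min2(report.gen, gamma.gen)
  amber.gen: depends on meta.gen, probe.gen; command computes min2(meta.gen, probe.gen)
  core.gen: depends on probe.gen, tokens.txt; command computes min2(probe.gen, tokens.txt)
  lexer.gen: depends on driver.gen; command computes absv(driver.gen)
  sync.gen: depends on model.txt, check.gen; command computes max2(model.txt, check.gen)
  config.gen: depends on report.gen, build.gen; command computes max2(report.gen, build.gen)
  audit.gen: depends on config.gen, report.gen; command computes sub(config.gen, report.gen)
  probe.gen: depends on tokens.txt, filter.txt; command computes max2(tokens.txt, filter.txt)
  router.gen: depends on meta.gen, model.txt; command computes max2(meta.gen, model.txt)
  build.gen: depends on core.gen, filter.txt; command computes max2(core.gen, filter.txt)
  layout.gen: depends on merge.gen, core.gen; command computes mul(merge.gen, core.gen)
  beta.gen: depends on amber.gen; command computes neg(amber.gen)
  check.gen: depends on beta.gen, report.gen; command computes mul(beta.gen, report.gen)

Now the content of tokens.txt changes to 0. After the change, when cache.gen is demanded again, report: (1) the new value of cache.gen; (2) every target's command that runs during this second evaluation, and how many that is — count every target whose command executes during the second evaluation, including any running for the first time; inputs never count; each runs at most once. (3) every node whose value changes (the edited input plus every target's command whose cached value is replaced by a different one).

cache.gen now evaluates to 3.
Run set: build.gen, config.gen, core.gen, probe.gen (4 run).
Changed values: build.gen, core.gen, probe.gen, tokens.txt.
The important point: config.gen recomputes to an identical value, and the output ends up unchanged.

Initial pass — values computed on the first demand:
  meta.gen = sub(3, -5) = 8
  probe.gen = max2(3, -5) = 3
  core.gen = min2(3, 3) = 3
  build.gen = max2(3, -5) = 3
  shard.gen = max2(3, 8) = 8
  report.gen = min2(3, 8) = 3
  config.gen = max2(3, 3) = 3
  audit.gen = sub(3, 3) = 0
  cache.gen = max2(0, 3) = 3

Second demand — change propagation:
  probe.gen: re-runs because tokens.txt 3->0; new result 0.
  core.gen: re-runs because probe.gen 3->0; tokens.txt 3->0; new result 0.
  build.gen: re-runs because core.gen 3->0; new result 0.
  config.gen: re-runs because build.gen 3->0; new result 3 (unchanged).
  audit.gen: re-examined; everything it read last time is the same (config.gen unchanged, report.gen unchanged) — cache 0 kept, no run.
  cache.gen: re-examined; everything it read last time is the same (audit.gen unchanged, config.gen unchanged) — cache 3 kept, no run.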